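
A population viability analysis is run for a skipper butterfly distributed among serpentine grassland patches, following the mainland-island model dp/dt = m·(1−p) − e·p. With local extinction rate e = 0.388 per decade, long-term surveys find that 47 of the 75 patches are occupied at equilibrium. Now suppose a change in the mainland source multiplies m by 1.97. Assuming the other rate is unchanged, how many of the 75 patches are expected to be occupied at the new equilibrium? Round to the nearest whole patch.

Observed p* = 47/75 = 0.62667.
Balance m(1−p*) = e·p* gives m = e·p*/(1−p*) = 0.388×0.62667/0.37333 = 0.65129.
New p* = m/(m+e) = 1.28304/(1.28304+0.38800) = 0.76781.
Expected occupied = 75 × 0.76781 = 57.59 ≈ 58.

58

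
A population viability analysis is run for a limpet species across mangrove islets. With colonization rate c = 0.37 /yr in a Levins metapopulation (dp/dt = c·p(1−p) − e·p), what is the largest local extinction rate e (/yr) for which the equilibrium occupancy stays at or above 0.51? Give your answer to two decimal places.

1 − e/c ≥ 0.51 ⇒ e ≤ c(1 − 0.51) = 0.37 × 0.4900.
e_max = 0.1813.

0.18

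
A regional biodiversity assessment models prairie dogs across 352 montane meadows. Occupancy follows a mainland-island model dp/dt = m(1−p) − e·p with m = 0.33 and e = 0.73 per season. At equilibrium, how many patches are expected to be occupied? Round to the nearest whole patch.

110

p* = m/(m+e) = 0.33/1.0600 = 0.3113.
Expected occupied patches = N × p* = 352 × 0.3113 = 109.58 ≈ 110.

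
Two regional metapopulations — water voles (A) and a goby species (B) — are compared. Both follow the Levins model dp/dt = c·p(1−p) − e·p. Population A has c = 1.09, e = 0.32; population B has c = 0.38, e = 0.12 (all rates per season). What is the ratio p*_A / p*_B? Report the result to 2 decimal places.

A: p*_A = 1 − 0.32/1.09 = 0.7064.
B: p*_B = 1 − 0.12/0.38 = 0.6842.
p*_A / p*_B = 0.7064/0.6842 = 1.0325.

1.03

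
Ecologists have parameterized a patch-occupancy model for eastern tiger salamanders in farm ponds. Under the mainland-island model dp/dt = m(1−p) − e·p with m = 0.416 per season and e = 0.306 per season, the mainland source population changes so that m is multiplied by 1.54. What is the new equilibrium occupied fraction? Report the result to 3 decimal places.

Before: p* = 0.416/(0.416+0.306) = 0.5762.
After: m = 0.64064, e = 0.306; p* = 0.64064/0.9466 = 0.6768.

0.677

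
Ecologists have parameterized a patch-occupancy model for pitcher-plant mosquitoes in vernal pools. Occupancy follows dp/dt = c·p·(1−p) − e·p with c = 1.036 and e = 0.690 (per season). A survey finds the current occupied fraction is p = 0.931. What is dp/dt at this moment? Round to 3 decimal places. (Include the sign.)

-0.576

Colonization term: c·p·(1−p) = 1.036×0.931×0.0690 = 0.06655.
Extinction term: e·p = 0.64239.
dp/dt = 0.06655 − 0.64239 = -0.57584.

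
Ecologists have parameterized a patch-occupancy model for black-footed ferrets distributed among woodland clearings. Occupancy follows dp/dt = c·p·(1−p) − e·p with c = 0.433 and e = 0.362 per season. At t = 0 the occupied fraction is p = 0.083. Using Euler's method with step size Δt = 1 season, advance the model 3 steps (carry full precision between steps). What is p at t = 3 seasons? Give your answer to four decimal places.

0.0917

Update rule: p ← p + [c·p·(1−p) − e·p]·Δt with Δt = 1.
  1  |  dp/dt·Δt = +0.002910  |  p_1 = 0.085910
  2  |  dp/dt·Δt = +0.002904  |  p_2 = 0.088814
  3  |  dp/dt·Δt = +0.002890  |  p_3 = 0.091704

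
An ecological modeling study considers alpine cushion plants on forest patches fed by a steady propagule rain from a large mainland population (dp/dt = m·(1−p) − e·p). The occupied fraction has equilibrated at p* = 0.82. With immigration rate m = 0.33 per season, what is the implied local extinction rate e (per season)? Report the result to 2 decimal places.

0.07

At equilibrium m(1−p*) = e·p*, so e = m(1−p*)/p*.
e = 0.33 × 0.1800 / 0.82 = 0.0724.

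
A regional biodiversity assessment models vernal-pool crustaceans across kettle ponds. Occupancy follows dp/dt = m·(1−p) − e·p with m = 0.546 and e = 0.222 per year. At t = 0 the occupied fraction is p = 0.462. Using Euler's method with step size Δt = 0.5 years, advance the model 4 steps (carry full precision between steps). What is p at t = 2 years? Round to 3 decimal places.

Update rule: p ← p + [m·(1−p) − e·p]·Δt with Δt = 0.5.
  1  |  dp/dt·Δt = +0.095592  |  p_1 = 0.557592
  2  |  dp/dt·Δt = +0.058885  |  p_2 = 0.616477
  3  |  dp/dt·Δt = +0.036273  |  p_3 = 0.652750
  4  |  dp/dt·Δt = +0.022344  |  p_4 = 0.675094

0.675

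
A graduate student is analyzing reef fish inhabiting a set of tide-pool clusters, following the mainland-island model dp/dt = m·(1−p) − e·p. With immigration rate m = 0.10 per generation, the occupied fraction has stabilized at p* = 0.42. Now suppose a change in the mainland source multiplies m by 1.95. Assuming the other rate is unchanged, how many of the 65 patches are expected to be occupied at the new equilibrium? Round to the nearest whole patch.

Balance m(1−p*) = e·p* gives e = m(1−p*)/p* = 0.10×0.58000/0.42000 = 0.13810.
New p* = m/(m+e) = 0.19500/(0.19500+0.13810) = 0.58541.
Expected occupied = 65 × 0.58541 = 38.05 ≈ 38.

38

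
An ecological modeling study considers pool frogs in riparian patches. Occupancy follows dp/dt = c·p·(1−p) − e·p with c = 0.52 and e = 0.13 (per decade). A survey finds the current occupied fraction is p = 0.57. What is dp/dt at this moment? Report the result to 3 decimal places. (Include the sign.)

Colonization term: c·p·(1−p) = 0.52×0.57×0.4300 = 0.12745.
Extinction term: e·p = 0.07410.
dp/dt = 0.12745 − 0.07410 = 0.05335.

0.053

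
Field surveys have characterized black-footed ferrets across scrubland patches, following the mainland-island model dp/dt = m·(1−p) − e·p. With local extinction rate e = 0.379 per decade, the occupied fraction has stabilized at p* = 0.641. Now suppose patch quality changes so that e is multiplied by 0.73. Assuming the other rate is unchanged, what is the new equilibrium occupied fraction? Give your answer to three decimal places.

0.710

Balance m(1−p*) = e·p* gives m = e·p*/(1−p*) = 0.379×0.64100/0.35900 = 0.67671.
New p* = m/(m+e) = 0.67671/(0.67671+0.27667) = 0.70980.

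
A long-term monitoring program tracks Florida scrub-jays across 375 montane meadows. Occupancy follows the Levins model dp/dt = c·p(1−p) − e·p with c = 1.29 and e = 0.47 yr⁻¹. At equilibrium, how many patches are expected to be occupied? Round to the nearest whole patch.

238

p* = 1 − e/c = 1 − 0.47/1.29 = 0.6357.
Expected occupied patches = N × p* = 375 × 0.6357 = 238.37 ≈ 238.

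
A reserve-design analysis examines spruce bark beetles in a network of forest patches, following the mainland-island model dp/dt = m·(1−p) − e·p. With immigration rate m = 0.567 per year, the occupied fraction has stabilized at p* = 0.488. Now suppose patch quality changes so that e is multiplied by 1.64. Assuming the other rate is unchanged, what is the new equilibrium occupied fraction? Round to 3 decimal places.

Balance m(1−p*) = e·p* gives e = m(1−p*)/p* = 0.567×0.51200/0.48800 = 0.59489.
New p* = m/(m+e) = 0.56700/(0.56700+0.97562) = 0.36756.

0.368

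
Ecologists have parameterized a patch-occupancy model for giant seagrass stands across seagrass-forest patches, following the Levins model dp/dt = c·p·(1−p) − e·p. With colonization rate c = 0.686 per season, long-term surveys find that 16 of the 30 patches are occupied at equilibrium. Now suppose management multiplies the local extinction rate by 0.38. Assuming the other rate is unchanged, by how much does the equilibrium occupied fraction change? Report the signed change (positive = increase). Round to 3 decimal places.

Observed p* = 16/30 = 0.53333.
Balance c(1−p*) = e gives e = 0.686×(1 − 0.53333) = 0.32014.
New p* = 1 − e/c = 1 − 0.12165/0.68600 = 0.82267.
Δp* = 0.82267 − 0.53333 = +0.28934.

0.289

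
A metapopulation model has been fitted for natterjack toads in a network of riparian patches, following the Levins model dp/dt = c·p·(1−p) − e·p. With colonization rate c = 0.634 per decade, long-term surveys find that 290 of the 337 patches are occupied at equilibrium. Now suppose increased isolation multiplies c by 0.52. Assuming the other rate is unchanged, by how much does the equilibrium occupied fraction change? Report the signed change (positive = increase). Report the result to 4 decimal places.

-0.1287

Observed p* = 290/337 = 0.86053.
Balance c(1−p*) = e gives e = 0.634×(1 − 0.86053) = 0.08842.
New p* = 1 − e/c = 1 − 0.08842/0.32968 = 0.73180.
Δp* = 0.73180 − 0.86053 = -0.12873.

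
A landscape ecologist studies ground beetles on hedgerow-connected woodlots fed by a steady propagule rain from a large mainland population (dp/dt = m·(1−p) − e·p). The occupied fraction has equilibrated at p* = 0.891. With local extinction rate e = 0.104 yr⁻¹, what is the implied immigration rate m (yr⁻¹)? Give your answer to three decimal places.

0.850

At equilibrium m(1−p*) = e·p*, so m = e·p*/(1−p*).
m = 0.104 × 0.891 / 0.1090 = 0.0927/0.1090 = 0.8501.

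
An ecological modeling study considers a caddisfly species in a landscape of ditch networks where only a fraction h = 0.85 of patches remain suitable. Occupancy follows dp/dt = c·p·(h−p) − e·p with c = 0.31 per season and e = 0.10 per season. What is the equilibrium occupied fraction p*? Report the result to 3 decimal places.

Setting dp/dt = 0 and dividing by p* gives c·(h−p*) = e.
So p* = h − e/c = 0.85 − 0.10/0.31 = 0.85 − 0.3226 = 0.5274.

0.527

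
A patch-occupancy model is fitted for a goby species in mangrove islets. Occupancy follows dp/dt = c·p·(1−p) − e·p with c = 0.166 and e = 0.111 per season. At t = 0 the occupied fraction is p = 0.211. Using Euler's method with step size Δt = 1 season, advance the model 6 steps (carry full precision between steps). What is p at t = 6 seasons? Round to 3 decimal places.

Update rule: p ← p + [c·p·(1−p) − e·p]·Δt with Δt = 1.
t = 1: p = 0.21100 + (+0.00421) = 0.21521
t = 2: p = 0.21521 + (+0.00415) = 0.21936
t = 3: p = 0.21936 + (+0.00408) = 0.22344
t = 4: p = 0.22344 + (+0.00400) = 0.22744
t = 5: p = 0.22744 + (+0.00392) = 0.23136
t = 6: p = 0.23136 + (+0.00384) = 0.23520

0.235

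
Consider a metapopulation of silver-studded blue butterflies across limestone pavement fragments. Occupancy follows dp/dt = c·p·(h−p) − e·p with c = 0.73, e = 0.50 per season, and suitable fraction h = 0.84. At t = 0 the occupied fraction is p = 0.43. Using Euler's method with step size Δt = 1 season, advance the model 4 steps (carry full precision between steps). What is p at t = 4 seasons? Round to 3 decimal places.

0.244

Update rule: p ← p + [c·p·(h−p) − e·p]·Δt with Δt = 1.
  1  |  dp/dt·Δt = -0.086301  |  p_1 = 0.343699
  2  |  dp/dt·Δt = -0.047327  |  p_2 = 0.296372
  3  |  dp/dt·Δt = -0.030571  |  p_3 = 0.265800
  4  |  dp/dt·Δt = -0.021486  |  p_4 = 0.244315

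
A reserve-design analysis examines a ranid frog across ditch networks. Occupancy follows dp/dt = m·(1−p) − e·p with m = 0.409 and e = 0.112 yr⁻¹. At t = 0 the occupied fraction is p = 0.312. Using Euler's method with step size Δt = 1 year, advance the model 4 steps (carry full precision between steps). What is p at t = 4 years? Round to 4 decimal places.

Update rule: p ← p + [m·(1−p) − e·p]·Δt with Δt = 1.
step 1: Δp = +0.24645, p = 0.55845
step 2: Δp = +0.11805, p = 0.67650
step 3: Δp = +0.05655, p = 0.73304
step 4: Δp = +0.02709, p = 0.76013

0.7601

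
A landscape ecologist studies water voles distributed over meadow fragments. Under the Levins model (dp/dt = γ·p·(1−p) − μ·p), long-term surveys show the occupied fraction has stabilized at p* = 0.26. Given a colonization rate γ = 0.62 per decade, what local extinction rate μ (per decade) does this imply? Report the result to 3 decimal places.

0.459

At equilibrium γ(1−p*) = μ.
μ = 0.62 × (1 − 0.26) = 0.62 × 0.7400 = 0.4588.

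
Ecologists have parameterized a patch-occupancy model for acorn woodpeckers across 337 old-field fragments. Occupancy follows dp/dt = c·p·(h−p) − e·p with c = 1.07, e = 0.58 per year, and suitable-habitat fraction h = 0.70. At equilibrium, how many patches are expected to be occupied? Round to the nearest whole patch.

p* = h − e/c = 0.70 − 0.5421 = 0.1579.
Expected occupied patches = N × p* = 337 × 0.1579 = 53.23 ≈ 53.

53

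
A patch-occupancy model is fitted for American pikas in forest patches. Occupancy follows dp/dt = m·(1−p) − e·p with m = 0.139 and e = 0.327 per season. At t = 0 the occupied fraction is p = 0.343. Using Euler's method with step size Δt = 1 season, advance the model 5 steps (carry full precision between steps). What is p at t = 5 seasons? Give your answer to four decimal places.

Update rule: p ← p + [m·(1−p) − e·p]·Δt with Δt = 1.
t = 1: p = 0.34300 + (-0.02084) = 0.32216
t = 2: p = 0.32216 + (-0.01113) = 0.31103
t = 3: p = 0.31103 + (-0.00594) = 0.30509
t = 4: p = 0.30509 + (-0.00317) = 0.30192
t = 5: p = 0.30192 + (-0.00169) = 0.30022

0.3002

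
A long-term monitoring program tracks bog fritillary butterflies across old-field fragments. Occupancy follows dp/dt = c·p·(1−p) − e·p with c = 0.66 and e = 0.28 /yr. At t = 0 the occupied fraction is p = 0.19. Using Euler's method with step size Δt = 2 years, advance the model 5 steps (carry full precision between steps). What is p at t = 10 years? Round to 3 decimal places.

0.567

Update rule: p ← p + [c·p·(1−p) − e·p]·Δt with Δt = 2.
  1  |  dp/dt·Δt = +0.096748  |  p_1 = 0.286748
  2  |  dp/dt·Δt = +0.109392  |  p_2 = 0.396140
  3  |  dp/dt·Δt = +0.093923  |  p_3 = 0.490063
  4  |  dp/dt·Δt = +0.055434  |  p_4 = 0.545497
  5  |  dp/dt·Δt = +0.021789  |  p_5 = 0.567286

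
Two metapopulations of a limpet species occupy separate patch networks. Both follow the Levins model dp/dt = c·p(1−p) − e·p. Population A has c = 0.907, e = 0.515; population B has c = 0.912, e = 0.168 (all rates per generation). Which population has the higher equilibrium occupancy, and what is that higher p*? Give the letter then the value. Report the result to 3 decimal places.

A: p*_A = 1 − 0.515/0.907 = 0.4322.
B: p*_B = 1 − 0.168/0.912 = 0.8158.
B is higher at 0.8158.

B, 0.816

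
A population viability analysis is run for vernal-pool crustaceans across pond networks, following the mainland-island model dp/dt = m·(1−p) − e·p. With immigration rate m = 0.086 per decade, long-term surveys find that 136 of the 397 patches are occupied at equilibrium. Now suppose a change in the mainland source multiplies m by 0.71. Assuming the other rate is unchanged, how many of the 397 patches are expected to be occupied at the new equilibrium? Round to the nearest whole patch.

Observed p* = 136/397 = 0.34257.
Balance m(1−p*) = e·p* gives e = m(1−p*)/p* = 0.086×0.65743/0.34257 = 0.16504.
New p* = m/(m+e) = 0.06106/(0.06106+0.16504) = 0.27006.
Expected occupied = 397 × 0.27006 = 107.21 ≈ 107.

107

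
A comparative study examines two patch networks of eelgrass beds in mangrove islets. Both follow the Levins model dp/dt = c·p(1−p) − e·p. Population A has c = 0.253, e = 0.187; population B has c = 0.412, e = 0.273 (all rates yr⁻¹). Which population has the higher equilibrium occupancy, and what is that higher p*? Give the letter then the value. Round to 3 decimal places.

A: p*_A = 1 − 0.187/0.253 = 0.2609.
B: p*_B = 1 − 0.273/0.412 = 0.3374.
B is higher at 0.3374.

B, 0.337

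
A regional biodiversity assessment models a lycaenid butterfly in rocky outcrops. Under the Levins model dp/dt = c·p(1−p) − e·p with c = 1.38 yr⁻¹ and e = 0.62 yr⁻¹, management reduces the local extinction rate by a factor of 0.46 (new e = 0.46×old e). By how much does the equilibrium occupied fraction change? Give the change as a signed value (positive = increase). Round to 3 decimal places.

0.243

Before: p* = 1 − 0.62/1.38 = 0.5507.
After the change, c = 1.38, e = 0.2852, so p* = 1 − 0.2852/1.38 = 0.7933.
Δp* = 0.7933 − 0.5507 = +0.2426.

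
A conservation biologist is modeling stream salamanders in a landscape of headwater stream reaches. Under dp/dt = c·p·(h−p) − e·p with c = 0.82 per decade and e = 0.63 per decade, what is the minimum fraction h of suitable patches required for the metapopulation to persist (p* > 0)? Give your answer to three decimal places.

p* = h − e/c is positive only when h > e/c.
h_min = e/c = 0.63/0.82 = 0.7683.

0.768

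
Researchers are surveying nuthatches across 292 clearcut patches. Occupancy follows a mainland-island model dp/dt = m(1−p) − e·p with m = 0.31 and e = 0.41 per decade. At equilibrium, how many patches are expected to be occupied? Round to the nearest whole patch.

126

p* = m/(m+e) = 0.31/0.7200 = 0.4306.
Expected occupied patches = N × p* = 292 × 0.4306 = 125.72 ≈ 126.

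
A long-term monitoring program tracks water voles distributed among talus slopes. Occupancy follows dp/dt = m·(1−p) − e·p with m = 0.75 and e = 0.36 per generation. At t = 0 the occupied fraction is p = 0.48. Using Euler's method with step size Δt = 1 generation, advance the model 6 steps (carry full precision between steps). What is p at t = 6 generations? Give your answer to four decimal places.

0.6757

Update rule: p ← p + [m·(1−p) − e·p]·Δt with Δt = 1.
p: 0.48000 → 0.69720  (Δp = +0.21720)
p: 0.69720 → 0.67331  (Δp = -0.02389)
p: 0.67331 → 0.67594  (Δp = +0.00263)
p: 0.67594 → 0.67565  (Δp = -0.00029)
p: 0.67565 → 0.67568  (Δp = +0.00003)
p: 0.67568 → 0.67568  (Δp = -0.00000)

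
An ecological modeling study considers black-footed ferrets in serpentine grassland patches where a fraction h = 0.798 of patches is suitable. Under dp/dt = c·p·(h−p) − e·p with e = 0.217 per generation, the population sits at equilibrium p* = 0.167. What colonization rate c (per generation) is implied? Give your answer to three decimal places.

0.344

At equilibrium c(h−p*) = e, so c = e/(h−p*).
c = 0.217/(0.798 − 0.167) = 0.217/0.6310 = 0.3439.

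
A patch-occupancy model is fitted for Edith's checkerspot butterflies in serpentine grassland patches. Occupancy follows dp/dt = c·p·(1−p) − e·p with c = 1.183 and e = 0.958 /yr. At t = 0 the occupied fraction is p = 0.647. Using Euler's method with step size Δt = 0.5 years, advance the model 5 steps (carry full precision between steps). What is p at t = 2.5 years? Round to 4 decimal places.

0.2912

Update rule: p ← p + [c·p·(1−p) − e·p]·Δt with Δt = 0.5.
t = 0.5: p = 0.64700 + (-0.17482) = 0.47218
t = 1: p = 0.47218 + (-0.07876) = 0.39342
t = 1.5: p = 0.39342 + (-0.04729) = 0.34613
t = 2: p = 0.34613 + (-0.03193) = 0.31420
t = 2.5: p = 0.31420 + (-0.02305) = 0.29116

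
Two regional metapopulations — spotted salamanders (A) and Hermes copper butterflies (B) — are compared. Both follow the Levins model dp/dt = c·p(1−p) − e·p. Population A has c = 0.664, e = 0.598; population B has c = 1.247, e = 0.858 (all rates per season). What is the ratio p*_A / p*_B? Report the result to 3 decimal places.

0.319

A: p*_A = 1 − 0.598/0.664 = 0.0994.
B: p*_B = 1 − 0.858/1.247 = 0.3119.
p*_A / p*_B = 0.0994/0.3119 = 0.3186.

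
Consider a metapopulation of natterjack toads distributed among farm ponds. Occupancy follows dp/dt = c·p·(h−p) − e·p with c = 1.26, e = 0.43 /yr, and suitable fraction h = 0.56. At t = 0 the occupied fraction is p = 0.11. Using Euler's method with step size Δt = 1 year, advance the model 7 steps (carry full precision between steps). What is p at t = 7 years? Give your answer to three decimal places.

Update rule: p ← p + [c·p·(h−p) − e·p]·Δt with Δt = 1.
p: 0.11000 → 0.12507  (Δp = +0.01507)
p: 0.12507 → 0.13983  (Δp = +0.01476)
p: 0.13983 → 0.15373  (Δp = +0.01390)
p: 0.15373 → 0.16632  (Δp = +0.01259)
p: 0.16632 → 0.17730  (Δp = +0.01098)
p: 0.17730 → 0.18656  (Δp = +0.00925)
p: 0.18656 → 0.19412  (Δp = +0.00756)

0.194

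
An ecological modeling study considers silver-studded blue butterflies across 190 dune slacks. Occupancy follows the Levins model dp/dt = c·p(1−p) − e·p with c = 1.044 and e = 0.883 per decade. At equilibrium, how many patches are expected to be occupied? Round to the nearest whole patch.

p* = 1 − e/c = 1 − 0.883/1.044 = 0.1542.
Expected occupied patches = N × p* = 190 × 0.1542 = 29.30 ≈ 29.

29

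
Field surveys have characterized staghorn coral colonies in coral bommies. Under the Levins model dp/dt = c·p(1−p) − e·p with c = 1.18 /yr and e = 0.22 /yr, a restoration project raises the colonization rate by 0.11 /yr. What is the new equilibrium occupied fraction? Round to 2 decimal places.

Before: p* = 1 − 0.22/1.18 = 0.8136.
After the change, c = 1.29, e = 0.22, so p* = 1 − 0.22/1.29 = 0.8295.

0.83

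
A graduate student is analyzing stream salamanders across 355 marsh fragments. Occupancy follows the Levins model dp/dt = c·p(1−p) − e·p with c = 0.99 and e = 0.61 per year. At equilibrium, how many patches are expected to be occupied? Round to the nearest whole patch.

p* = 1 − e/c = 1 − 0.61/0.99 = 0.3838.
Expected occupied patches = N × p* = 355 × 0.3838 = 136.26 ≈ 136.

136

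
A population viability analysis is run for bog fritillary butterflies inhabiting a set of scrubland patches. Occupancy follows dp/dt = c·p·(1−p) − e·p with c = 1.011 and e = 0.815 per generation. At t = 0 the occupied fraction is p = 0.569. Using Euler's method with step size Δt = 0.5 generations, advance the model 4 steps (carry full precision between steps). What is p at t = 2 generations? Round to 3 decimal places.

0.328

Update rule: p ← p + [c·p·(1−p) − e·p]·Δt with Δt = 0.5.
t = 0.5: p = 0.56900 + (-0.10790) = 0.46110
t = 1: p = 0.46110 + (-0.06229) = 0.39881
t = 1.5: p = 0.39881 + (-0.04132) = 0.35750
t = 2: p = 0.35750 + (-0.02957) = 0.32793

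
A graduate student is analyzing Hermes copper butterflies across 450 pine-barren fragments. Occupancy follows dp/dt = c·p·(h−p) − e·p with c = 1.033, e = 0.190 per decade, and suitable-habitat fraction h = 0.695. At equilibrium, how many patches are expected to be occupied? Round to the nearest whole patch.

p* = h − e/c = 0.695 − 0.1839 = 0.5111.
Expected occupied patches = N × p* = 450 × 0.5111 = 229.98 ≈ 230.

230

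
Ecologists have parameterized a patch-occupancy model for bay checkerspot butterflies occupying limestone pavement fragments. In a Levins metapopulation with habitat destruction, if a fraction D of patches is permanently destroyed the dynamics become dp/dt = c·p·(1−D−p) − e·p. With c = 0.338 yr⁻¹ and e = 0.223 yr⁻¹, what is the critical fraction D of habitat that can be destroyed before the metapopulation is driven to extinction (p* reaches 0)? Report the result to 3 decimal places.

The nontrivial equilibrium is p* = (1−D) − e/c; extinction occurs when this hits zero.
So D_crit = 1 − e/c = 1 − 0.223/0.338 = 1 − 0.6598 = 0.3402.
This equals the undisturbed p*, a classic result of Lande's extension.

0.340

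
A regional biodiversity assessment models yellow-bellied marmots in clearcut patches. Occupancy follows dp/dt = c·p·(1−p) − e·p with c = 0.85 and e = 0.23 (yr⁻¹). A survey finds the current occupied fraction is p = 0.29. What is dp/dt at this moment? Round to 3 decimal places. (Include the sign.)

0.108

Colonization term: c·p·(1−p) = 0.85×0.29×0.7100 = 0.17501.
Extinction term: e·p = 0.06670.
dp/dt = 0.17501 − 0.06670 = 0.10831.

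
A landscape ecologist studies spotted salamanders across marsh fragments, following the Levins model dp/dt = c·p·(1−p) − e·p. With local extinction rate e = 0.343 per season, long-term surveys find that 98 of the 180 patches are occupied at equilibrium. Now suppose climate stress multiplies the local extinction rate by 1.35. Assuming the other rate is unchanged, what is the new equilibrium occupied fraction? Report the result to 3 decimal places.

0.385

Observed p* = 98/180 = 0.54444.
Balance c(1−p*) = e gives c = e/(1 − 0.54444) = 0.343/0.45556 = 0.75292.
New p* = 1 − e/c = 1 − 0.46305/0.75292 = 0.38499.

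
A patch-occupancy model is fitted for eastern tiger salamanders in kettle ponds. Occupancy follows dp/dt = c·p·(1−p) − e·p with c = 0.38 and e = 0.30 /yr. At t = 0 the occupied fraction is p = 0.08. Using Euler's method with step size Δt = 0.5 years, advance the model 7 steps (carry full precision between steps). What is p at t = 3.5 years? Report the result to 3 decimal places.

Update rule: p ← p + [c·p·(1−p) − e·p]·Δt with Δt = 0.5.
  1  |  dp/dt·Δt = +0.001984  |  p_1 = 0.081984
  2  |  dp/dt·Δt = +0.002002  |  p_2 = 0.083986
  3  |  dp/dt·Δt = +0.002019  |  p_3 = 0.086006
  4  |  dp/dt·Δt = +0.002035  |  p_4 = 0.088040
  5  |  dp/dt·Δt = +0.002049  |  p_5 = 0.090089
  6  |  dp/dt·Δt = +0.002062  |  p_6 = 0.092151
  7  |  dp/dt·Δt = +0.002073  |  p_7 = 0.094223

0.094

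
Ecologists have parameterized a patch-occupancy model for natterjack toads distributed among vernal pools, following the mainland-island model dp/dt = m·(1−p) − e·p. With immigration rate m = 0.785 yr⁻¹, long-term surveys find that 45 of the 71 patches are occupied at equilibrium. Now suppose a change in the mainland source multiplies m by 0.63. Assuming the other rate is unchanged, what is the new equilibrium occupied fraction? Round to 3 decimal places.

Observed p* = 45/71 = 0.63380.
Balance m(1−p*) = e·p* gives e = m(1−p*)/p* = 0.785×0.36620/0.63380 = 0.45356.
New p* = m/(m+e) = 0.49455/(0.49455+0.45356) = 0.52162.

0.522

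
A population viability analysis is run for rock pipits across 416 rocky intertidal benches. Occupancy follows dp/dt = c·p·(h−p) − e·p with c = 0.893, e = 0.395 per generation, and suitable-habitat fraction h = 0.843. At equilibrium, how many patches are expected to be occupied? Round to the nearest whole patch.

167

p* = h − e/c = 0.843 − 0.4423 = 0.4007.
Expected occupied patches = N × p* = 416 × 0.4007 = 166.68 ≈ 167.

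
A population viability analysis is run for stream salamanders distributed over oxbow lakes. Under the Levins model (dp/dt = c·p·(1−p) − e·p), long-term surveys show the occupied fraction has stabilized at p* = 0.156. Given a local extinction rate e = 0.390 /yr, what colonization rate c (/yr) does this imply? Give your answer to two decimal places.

0.46

At equilibrium c(1−p*) = e, so c = e/(1−p*).
c = 0.390/(1 − 0.156) = 0.390/0.8440 = 0.4621.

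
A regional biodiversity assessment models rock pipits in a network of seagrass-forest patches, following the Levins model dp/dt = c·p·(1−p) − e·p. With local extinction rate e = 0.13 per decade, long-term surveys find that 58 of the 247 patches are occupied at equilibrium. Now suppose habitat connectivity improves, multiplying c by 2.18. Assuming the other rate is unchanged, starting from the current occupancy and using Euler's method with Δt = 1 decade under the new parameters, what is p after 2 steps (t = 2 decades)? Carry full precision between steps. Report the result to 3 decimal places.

0.309

Observed p* = 58/247 = 0.23482.
Balance c(1−p*) = e gives c = e/(1 − 0.23482) = 0.13/0.76518 = 0.16989.
Starting from p₀ = 0.23482; update p ← p + (dp/dt)·Δt with the new parameters.
p: 0.23482 → 0.27084  (Δp = +0.03602)
p: 0.27084 → 0.30877  (Δp = +0.03793)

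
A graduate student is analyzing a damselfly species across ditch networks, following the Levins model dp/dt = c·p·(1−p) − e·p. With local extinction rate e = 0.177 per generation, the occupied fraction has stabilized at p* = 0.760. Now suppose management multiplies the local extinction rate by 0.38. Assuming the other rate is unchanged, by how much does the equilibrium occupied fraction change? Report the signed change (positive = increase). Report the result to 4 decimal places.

0.1488

Balance c(1−p*) = e gives c = e/(1 − 0.76000) = 0.177/0.24000 = 0.73750.
New p* = 1 − e/c = 1 − 0.06726/0.73750 = 0.90880.
Δp* = 0.90880 − 0.76000 = +0.14880.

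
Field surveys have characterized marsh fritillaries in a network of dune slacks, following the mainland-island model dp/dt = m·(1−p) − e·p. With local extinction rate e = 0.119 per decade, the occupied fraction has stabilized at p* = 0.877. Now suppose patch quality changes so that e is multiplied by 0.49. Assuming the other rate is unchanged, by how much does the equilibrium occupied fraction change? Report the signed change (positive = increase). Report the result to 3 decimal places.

Balance m(1−p*) = e·p* gives m = e·p*/(1−p*) = 0.119×0.87700/0.12300 = 0.84848.
New p* = m/(m+e) = 0.84848/(0.84848+0.05831) = 0.93570.
Δp* = 0.93570 − 0.87700 = +0.05870.

0.059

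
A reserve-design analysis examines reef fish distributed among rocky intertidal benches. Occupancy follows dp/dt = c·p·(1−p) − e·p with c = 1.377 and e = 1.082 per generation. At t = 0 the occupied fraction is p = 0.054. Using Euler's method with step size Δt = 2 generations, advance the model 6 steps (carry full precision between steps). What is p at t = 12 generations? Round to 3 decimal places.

Update rule: p ← p + [c·p·(1−p) − e·p]·Δt with Δt = 2.
p: 0.05400 → 0.07783  (Δp = +0.02383)
p: 0.07783 → 0.10707  (Δp = +0.02924)
p: 0.10707 → 0.13867  (Δp = +0.03160)
p: 0.13867 → 0.16752  (Δp = +0.02886)
p: 0.16752 → 0.18907  (Δp = +0.02155)
p: 0.18907 → 0.20218  (Δp = +0.01310)

0.202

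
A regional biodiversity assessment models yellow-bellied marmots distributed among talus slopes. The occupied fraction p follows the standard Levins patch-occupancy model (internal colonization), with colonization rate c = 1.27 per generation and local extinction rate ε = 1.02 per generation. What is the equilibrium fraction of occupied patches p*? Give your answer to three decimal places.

0.197

Setting dp/dt = 0 and dividing through by p* gives c·(1−p*) = ε.
So p* = 1 − ε/c = 1 − 1.02/1.27 = 1 − 0.8031 = 0.1969.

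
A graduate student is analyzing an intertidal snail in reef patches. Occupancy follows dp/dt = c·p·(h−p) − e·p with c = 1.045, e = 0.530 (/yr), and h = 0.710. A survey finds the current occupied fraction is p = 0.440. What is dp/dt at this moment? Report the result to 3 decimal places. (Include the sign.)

Colonization term: c·p·(h−p) = 1.045×0.440×0.2700 = 0.12415.
Extinction term: e·p = 0.23320.
dp/dt = 0.12415 − 0.23320 = -0.10905.

-0.109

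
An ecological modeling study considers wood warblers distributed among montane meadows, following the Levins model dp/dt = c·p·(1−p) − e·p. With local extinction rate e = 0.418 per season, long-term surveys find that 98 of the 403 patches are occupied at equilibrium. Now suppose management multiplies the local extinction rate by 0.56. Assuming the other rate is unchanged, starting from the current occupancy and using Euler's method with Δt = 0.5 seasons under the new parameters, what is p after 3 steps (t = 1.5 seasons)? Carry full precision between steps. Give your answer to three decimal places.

Observed p* = 98/403 = 0.24318.
Balance c(1−p*) = e gives c = e/(1 − 0.24318) = 0.418/0.75682 = 0.55231.
Starting from p₀ = 0.24318; update p ← p + (dp/dt)·Δt with the new parameters.
t = 0.5: p = 0.24318 + (+0.02236) = 0.26554
t = 1: p = 0.26554 + (+0.02278) = 0.28832
t = 1.5: p = 0.28832 + (+0.02292) = 0.31124

0.311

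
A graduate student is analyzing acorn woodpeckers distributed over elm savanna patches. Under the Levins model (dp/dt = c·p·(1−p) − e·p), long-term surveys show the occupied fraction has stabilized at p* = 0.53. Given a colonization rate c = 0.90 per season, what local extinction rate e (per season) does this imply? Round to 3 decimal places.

At equilibrium c(1−p*) = e.
e = 0.90 × (1 − 0.53) = 0.90 × 0.4700 = 0.4230.

0.423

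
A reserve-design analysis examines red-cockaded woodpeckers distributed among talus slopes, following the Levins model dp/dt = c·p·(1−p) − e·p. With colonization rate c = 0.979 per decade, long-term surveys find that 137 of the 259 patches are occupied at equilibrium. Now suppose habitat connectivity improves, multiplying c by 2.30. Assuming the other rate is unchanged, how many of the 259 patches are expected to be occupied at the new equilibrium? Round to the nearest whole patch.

206

Observed p* = 137/259 = 0.52896.
Balance c(1−p*) = e gives e = 0.979×(1 − 0.52896) = 0.46115.
New p* = 1 − e/c = 1 − 0.46115/2.25170 = 0.79520.
Expected occupied = 259 × 0.79520 = 205.96 ≈ 206.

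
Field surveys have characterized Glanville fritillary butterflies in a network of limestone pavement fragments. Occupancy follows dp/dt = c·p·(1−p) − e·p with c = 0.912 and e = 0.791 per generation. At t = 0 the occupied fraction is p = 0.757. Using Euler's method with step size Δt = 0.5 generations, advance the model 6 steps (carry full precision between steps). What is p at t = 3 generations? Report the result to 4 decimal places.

0.2810

Update rule: p ← p + [c·p·(1−p) − e·p]·Δt with Δt = 0.5.
t = 0.5: p = 0.75700 + (-0.21551) = 0.54149
t = 1: p = 0.54149 + (-0.10094) = 0.44054
t = 1.5: p = 0.44054 + (-0.06185) = 0.37870
t = 2: p = 0.37870 + (-0.04248) = 0.33621
t = 2.5: p = 0.33621 + (-0.03120) = 0.30501
t = 3: p = 0.30501 + (-0.02397) = 0.28104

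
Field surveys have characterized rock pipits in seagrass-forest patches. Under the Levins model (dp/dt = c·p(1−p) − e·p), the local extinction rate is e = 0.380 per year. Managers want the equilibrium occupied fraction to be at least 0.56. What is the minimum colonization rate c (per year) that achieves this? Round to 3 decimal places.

p* = 1 − e/c ≥ 0.56 requires e/c ≤ 0.4400, i.e. c ≥ e/0.4400.
c_min = 0.380/0.4400 = 0.8636.

0.864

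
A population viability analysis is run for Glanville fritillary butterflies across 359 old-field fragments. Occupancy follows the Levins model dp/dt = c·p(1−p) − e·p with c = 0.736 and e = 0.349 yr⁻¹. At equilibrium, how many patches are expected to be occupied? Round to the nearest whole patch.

189

p* = 1 − e/c = 1 − 0.349/0.736 = 0.5258.
Expected occupied patches = N × p* = 359 × 0.5258 = 188.77 ≈ 189.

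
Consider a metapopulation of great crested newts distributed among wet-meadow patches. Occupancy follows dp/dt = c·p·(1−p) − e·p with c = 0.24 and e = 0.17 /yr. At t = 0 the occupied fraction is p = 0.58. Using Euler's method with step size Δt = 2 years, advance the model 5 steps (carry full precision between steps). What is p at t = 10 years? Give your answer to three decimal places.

Update rule: p ← p + [c·p·(1−p) − e·p]·Δt with Δt = 2.
p: 0.58000 → 0.49973  (Δp = -0.08027)
p: 0.49973 → 0.44982  (Δp = -0.04991)
p: 0.44982 → 0.41567  (Δp = -0.03415)
p: 0.41567 → 0.39093  (Δp = -0.02474)
p: 0.39093 → 0.37230  (Δp = -0.01863)

0.372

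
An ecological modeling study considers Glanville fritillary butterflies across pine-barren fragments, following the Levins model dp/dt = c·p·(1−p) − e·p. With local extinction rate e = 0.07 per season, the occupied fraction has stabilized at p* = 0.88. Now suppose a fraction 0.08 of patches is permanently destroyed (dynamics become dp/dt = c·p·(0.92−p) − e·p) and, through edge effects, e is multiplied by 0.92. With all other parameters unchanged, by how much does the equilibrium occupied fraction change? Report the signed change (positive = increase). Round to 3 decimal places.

Balance c(1−p*) = e gives c = e/(1 − 0.88000) = 0.07/0.12000 = 0.58333.
New p* = 0.92 − e/c = 0.92 − 0.06440/0.58333 = 0.80960.
Δp* = 0.80960 − 0.88000 = -0.07040.

-0.070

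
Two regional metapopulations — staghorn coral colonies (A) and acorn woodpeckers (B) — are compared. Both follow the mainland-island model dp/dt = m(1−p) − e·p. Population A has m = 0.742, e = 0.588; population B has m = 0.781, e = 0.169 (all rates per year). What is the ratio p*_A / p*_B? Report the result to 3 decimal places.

0.679

A: p*_A = m/(m+e) = 0.742/1.3300 = 0.5579.
B: p*_B = 0.781/0.9500 = 0.8221.
p*_A / p*_B = 0.5579/0.8221 = 0.6786.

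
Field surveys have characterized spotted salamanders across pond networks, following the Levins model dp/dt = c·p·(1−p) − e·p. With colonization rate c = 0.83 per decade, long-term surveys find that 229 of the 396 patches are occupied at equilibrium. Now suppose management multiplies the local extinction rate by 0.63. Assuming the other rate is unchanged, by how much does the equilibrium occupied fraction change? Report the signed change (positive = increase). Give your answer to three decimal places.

Observed p* = 229/396 = 0.57828.
Balance c(1−p*) = e gives e = 0.83×(1 − 0.57828) = 0.35003.
New p* = 1 − e/c = 1 − 0.22052/0.83000 = 0.73431.
Δp* = 0.73431 − 0.57828 = +0.15603.

0.156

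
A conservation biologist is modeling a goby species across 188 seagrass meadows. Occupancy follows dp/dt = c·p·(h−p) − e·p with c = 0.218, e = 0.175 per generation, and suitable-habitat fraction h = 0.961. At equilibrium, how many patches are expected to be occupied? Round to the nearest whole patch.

30

p* = h − e/c = 0.961 − 0.8028 = 0.1582.
Expected occupied patches = N × p* = 188 × 0.1582 = 29.75 ≈ 30.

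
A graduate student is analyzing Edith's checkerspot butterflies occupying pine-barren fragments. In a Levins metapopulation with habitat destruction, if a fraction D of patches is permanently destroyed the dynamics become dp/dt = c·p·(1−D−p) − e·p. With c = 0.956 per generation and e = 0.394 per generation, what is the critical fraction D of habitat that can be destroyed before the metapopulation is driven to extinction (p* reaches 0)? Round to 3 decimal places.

0.588

The nontrivial equilibrium is p* = (1−D) − e/c; extinction occurs when this hits zero.
So D_crit = 1 − e/c = 1 − 0.394/0.956 = 1 − 0.4121 = 0.5879.
Note this equals the original equilibrium occupancy — the Levins extinction-debt result.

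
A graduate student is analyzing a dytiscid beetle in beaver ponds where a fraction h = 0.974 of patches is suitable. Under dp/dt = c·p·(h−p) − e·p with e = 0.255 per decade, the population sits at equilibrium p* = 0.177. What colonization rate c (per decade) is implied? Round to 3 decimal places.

At equilibrium c(h−p*) = e, so c = e/(h−p*).
c = 0.255/(0.974 − 0.177) = 0.255/0.7970 = 0.3199.

0.320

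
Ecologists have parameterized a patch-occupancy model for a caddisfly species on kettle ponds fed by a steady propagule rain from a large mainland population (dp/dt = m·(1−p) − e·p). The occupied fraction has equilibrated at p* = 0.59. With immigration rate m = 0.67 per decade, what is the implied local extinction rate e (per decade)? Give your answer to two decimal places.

At equilibrium m(1−p*) = e·p*, so e = m(1−p*)/p*.
e = 0.67 × 0.4100 / 0.59 = 0.4656.

0.47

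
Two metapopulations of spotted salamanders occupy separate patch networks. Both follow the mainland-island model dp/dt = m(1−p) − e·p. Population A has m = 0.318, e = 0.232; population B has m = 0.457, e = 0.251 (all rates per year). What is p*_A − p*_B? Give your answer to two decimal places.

A: p*_A = m/(m+e) = 0.318/0.5500 = 0.5782.
B: p*_B = 0.457/0.7080 = 0.6455.
p*_A − p*_B = 0.5782 − 0.6455 = -0.0673.

-0.07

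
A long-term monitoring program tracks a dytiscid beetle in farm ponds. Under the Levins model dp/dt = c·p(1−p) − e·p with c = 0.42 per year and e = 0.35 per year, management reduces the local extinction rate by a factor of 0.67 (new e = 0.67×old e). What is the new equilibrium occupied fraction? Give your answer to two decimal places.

Before: p* = 1 − 0.35/0.42 = 0.1667.
After the change, c = 0.42, e = 0.2345, so p* = 1 − 0.2345/0.42 = 0.4417.

0.44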